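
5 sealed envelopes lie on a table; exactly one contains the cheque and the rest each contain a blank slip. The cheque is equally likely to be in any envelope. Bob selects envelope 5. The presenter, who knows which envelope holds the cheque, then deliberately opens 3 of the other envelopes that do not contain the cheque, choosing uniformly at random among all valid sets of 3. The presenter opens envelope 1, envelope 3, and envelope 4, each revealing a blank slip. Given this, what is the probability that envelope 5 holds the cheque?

1/5

Apply Bayes' rule, conditioning on where the cheque actually is.
If it is in any of envelopes 1, 3, and 4 (prior 1/5 each): that envelope was opened and seen not to hold the prize — ruled out; weight (1/5)·0 = 0 each.
If it is in envelope 2 (prior 1/5): the presenter has no choice, probability 1; weight (1/5)·1 = 1/5.
If it is in envelope 5 (prior 1/5): the presenter has 4 equally likely choices, so probability 1/4; weight (1/5)·(1/4) = 1/20.
The weights sum to 1/4.
So P(the cheque in envelope 5 | the presenter opened envelope 1, envelope 3, and envelope 4) = (1/20) / (1/4) = 1/5.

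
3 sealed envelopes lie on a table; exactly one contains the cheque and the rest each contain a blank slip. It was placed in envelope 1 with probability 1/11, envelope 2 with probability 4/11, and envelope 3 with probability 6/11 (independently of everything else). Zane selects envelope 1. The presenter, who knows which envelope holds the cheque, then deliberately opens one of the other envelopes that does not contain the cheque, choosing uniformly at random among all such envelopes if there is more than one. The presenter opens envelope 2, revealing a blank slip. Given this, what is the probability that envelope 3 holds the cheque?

12/13

Condition on the true location of the cheque.
If it is in envelope 1 (prior 1/11): the presenter has 2 equally likely choices, so probability 1/2; weight (1/11)·(1/2) = 1/22.
If it is in envelope 2 (prior 4/11): the presenter opened envelope 2, so this case is ruled out; weight (4/11)·0 = 0.
If it is in envelope 3 (prior 6/11): the presenter has no choice, probability 1; weight (6/11)·1 = 6/11.
The weights sum to 13/22.
So P(the cheque in envelope 3 | the presenter opened envelope 2) = (6/11) / (13/22) = 12/13.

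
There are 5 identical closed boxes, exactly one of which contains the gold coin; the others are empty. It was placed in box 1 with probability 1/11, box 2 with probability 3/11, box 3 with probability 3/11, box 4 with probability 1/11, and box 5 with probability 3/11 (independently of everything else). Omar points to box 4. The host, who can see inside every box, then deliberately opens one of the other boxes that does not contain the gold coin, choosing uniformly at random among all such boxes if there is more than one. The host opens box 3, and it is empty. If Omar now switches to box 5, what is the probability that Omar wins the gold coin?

12/31

Consider each possible location of the gold coin in turn.
If it is in box 1 (prior 1/11): the host has 3 equally likely choices, so probability 1/3; weight (1/11)·(1/3) = 1/33.
If it is in either of boxes 2 and 5 (prior 3/11 each): the host has 3 equally likely choices, so probability 1/3; weight (3/11)·(1/3) = 1/11 each.
If it is in box 3 (prior 3/11): the host opened box 3, so this case is ruled out; weight (3/11)·0 = 0.
If it is in box 4 (prior 1/11): the host has 4 equally likely choices, so probability 1/4; weight (1/11)·(1/4) = 1/44.
The weights sum to 31/132.
So P(the gold coin in box 5 | the host opened box 3) = (1/11) / (31/132) = 12/31.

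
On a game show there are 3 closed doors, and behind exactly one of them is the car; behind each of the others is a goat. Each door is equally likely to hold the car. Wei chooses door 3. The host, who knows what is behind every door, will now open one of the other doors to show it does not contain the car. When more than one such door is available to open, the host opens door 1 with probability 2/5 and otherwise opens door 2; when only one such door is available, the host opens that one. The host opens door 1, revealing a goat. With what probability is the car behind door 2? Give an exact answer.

5/7

Condition on the true location of the car.
If it is behind door 1 (prior 1/3): the host opened door 1, so this case is ruled out; weight (1/3)·0 = 0.
If it is behind door 2 (prior 1/3): only door 1 is available, probability 1; weight (1/3)·1 = 1/3.
If it is behind door 3 (prior 1/3): door 1 is available, opened with probability 2/5; weight (1/3)·(2/5) = 2/15.
The weights sum to 7/15.
So P(the car behind door 2 | the host opened door 1) = (1/3) / (7/15) = 5/7.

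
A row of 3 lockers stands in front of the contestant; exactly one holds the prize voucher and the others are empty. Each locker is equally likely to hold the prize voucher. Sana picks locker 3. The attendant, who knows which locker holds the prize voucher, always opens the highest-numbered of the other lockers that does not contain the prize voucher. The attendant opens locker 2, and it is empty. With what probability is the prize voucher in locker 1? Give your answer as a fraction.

Apply Bayes' rule, conditioning on where the prize voucher actually is.
If it is in either of lockers 1 and 3 (prior 1/3 each): locker 2 is the highest-numbered option available, probability 1; weight (1/3)·1 = 1/3 each.
If it is in locker 2 (prior 1/3): the attendant opened locker 2, so this case is ruled out; weight (1/3)·0 = 0.
The weights sum to 2/3.
So P(the prize voucher in locker 1 | the attendant opened locker 2) = (1/3) / (2/3) = 1/2.

1/2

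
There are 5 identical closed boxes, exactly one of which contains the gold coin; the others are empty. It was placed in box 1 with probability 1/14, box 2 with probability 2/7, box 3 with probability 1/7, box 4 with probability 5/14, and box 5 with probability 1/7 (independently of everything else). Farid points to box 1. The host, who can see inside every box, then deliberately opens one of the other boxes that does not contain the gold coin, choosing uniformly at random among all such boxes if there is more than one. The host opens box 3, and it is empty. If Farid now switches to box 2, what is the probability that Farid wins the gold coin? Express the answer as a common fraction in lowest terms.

Consider each possible location of the gold coin in turn.
If it is in box 1 (prior 1/14): the host has 4 equally likely choices, so probability 1/4; weight (1/14)·(1/4) = 1/56.
If it is in box 2 (prior 2/7): the host has 3 equally likely choices, so probability 1/3; weight (2/7)·(1/3) = 2/21.
If it is in box 3 (prior 1/7): the host opened box 3, so this case is ruled out; weight (1/7)·0 = 0.
If it is in box 4 (prior 5/14): the host has 3 equally likely choices, so probability 1/3; weight (5/14)·(1/3) = 5/42.
If it is in box 5 (prior 1/7): the host has 3 equally likely choices, so probability 1/3; weight (1/7)·(1/3) = 1/21.
The weights sum to 47/168.
So P(the gold coin in box 2 | the host opened box 3) = (2/21) / (47/168) = 16/47.

16/47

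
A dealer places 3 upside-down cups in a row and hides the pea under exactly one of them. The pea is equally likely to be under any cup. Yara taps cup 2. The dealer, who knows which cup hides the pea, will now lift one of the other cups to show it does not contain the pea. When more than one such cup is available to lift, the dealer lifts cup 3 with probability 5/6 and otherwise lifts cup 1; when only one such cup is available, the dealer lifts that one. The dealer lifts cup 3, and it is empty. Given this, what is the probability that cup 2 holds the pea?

5/11

Consider each possible location of the pea in turn.
If it is under cup 1 (prior 1/3): only cup 3 is available, probability 1; weight (1/3)·1 = 1/3.
If it is under cup 2 (prior 1/3): cup 3 is available, opened with probability 5/6; weight (1/3)·(5/6) = 5/18.
If it is under cup 3 (prior 1/3): the dealer opened cup 3, so this case is ruled out; weight (1/3)·0 = 0.
The weights sum to 11/18.
So P(the pea under cup 2 | the dealer opened cup 3) = (5/18) / (11/18) = 5/11.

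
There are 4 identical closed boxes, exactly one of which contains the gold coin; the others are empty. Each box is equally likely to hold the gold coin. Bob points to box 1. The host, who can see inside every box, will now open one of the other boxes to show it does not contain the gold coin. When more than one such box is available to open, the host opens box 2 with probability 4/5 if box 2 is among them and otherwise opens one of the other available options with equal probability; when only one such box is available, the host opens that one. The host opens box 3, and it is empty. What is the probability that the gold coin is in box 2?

Condition on the true location of the gold coin.
If it is in box 1 (prior 1/4): box 2 is available but not opened; box 3 gets probability (1 − 4/5)/2 = 1/10; weight (1/4)·(1/10) = 1/40.
If it is in box 2 (prior 1/4): box 2 holds the prize so is unavailable; the host chooses uniformly among the 2 others, probability 1/2; weight (1/4)·(1/2) = 1/8.
If it is in box 3 (prior 1/4): the host opened box 3, so this case is ruled out; weight (1/4)·0 = 0.
If it is in box 4 (prior 1/4): box 2 is available but not opened, probability 1/5; weight (1/4)·(1/5) = 1/20.
The weights sum to 1/5.
So P(the gold coin in box 2 | the host opened box 3) = (1/8) / (1/5) = 5/8.

5/8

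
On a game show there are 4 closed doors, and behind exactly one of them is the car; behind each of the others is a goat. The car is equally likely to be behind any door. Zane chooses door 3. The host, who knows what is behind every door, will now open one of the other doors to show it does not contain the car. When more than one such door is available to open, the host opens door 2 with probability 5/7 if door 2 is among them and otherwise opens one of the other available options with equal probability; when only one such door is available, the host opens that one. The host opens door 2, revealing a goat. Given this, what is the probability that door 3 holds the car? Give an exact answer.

Consider each possible location of the car in turn.
If it is behind any of doors 1, 3, and 4 (prior 1/4 each): door 2 is available, opened with probability 5/7; weight (1/4)·(5/7) = 5/28 each.
If it is behind door 2 (prior 1/4): the host opened door 2, so this case is ruled out; weight (1/4)·0 = 0.
The weights sum to 15/28.
So P(the car behind door 3 | the host opened door 2) = (5/28) / (15/28) = 1/3.

1/3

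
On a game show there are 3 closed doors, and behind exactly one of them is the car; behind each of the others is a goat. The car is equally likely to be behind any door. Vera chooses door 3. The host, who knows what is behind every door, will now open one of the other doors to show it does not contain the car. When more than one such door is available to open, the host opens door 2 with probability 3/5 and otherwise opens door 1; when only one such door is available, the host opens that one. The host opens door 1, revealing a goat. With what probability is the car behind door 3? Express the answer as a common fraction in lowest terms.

Condition on the true location of the car.
If it is behind door 1 (prior 1/3): the host opened door 1, so this case is ruled out; weight (1/3)·0 = 0.
If it is behind door 2 (prior 1/3): only door 1 is available, probability 1; weight (1/3)·1 = 1/3.
If it is behind door 3 (prior 1/3): door 2 is available but not opened, probability 2/5; weight (1/3)·(2/5) = 2/15.
The weights sum to 7/15.
So P(the car behind door 3 | the host opened door 1) = (2/15) / (7/15) = 2/7.

2/7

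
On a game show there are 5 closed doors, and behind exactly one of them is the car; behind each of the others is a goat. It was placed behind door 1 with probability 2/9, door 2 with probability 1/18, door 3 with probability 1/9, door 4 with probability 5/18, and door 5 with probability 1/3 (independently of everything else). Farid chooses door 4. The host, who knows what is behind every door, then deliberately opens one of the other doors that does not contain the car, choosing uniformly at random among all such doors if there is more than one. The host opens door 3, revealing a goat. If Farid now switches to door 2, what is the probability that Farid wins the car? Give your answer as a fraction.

4/59

Apply Bayes' rule, conditioning on where the car actually is.
If it is behind door 1 (prior 2/9): the host has 3 equally likely choices, so probability 1/3; weight (2/9)·(1/3) = 2/27.
If it is behind door 2 (prior 1/18): the host has 3 equally likely choices, so probability 1/3; weight (1/18)·(1/3) = 1/54.
If it is behind door 3 (prior 1/9): the host opened door 3, so this case is ruled out; weight (1/9)·0 = 0.
If it is behind door 4 (prior 5/18): the host has 4 equally likely choices, so probability 1/4; weight (5/18)·(1/4) = 5/72.
If it is behind door 5 (prior 1/3): the host has 3 equally likely choices, so probability 1/3; weight (1/3)·(1/3) = 1/9.
The weights sum to 59/216.
So P(the car behind door 2 | the host opened door 3) = (1/54) / (59/216) = 4/59.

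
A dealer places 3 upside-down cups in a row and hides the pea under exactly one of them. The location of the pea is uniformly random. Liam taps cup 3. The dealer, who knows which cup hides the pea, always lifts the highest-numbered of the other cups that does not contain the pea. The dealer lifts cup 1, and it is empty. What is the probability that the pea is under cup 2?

1

Condition on the true location of the pea.
If it is under cup 1 (prior 1/3): the dealer opened cup 1, so this case is ruled out; weight (1/3)·0 = 0.
If it is under cup 2 (prior 1/3): cup 1 is the highest-numbered option available, probability 1; weight (1/3)·1 = 1/3.
If it is under cup 3 (prior 1/3): the dealer would have opened cup 2 instead, probability 0; weight (1/3)·0 = 0.
The weights sum to 1/3.
So P(the pea under cup 2 | the dealer opened cup 1) = (1/3) / (1/3) = 1.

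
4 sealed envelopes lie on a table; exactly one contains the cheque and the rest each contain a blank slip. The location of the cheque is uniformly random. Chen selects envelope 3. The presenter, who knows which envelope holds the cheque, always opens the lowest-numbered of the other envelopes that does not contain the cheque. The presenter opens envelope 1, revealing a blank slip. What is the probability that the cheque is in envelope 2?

1/3

Apply Bayes' rule, conditioning on where the cheque actually is.
If it is in envelope 1 (prior 1/4): the presenter opened envelope 1, so this case is ruled out; weight (1/4)·0 = 0.
If it is in any of envelopes 2, 3, and 4 (prior 1/4 each): envelope 1 is the lowest-numbered option available, probability 1; weight (1/4)·1 = 1/4 each.
The weights sum to 3/4.
So P(the cheque in envelope 2 | the presenter opened envelope 1) = (1/4) / (3/4) = 1/3.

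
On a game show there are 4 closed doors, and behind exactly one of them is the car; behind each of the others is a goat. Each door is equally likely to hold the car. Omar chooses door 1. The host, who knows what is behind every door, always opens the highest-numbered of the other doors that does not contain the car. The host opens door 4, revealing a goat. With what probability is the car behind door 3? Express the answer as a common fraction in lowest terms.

Consider each possible location of the car in turn.
If it is behind any of doors 1, 2, and 3 (prior 1/4 each): door 4 is the highest-numbered option available, probability 1; weight (1/4)·1 = 1/4 each.
If it is behind door 4 (prior 1/4): the host opened door 4, so this case is ruled out; weight (1/4)·0 = 0.
The weights sum to 3/4.
So P(the car behind door 3 | the host opened door 4) = (1/4) / (3/4) = 1/3.

1/3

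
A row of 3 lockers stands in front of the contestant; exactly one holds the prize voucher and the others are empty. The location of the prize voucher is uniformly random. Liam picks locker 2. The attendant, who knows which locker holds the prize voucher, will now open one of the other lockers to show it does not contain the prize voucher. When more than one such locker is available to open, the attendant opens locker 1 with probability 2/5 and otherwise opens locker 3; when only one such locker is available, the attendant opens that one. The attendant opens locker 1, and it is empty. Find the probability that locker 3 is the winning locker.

5/7

Condition on the true location of the prize voucher.
If it is in locker 1 (prior 1/3): the attendant opened locker 1, so this case is ruled out; weight (1/3)·0 = 0.
If it is in locker 2 (prior 1/3): locker 1 is available, opened with probability 2/5; weight (1/3)·(2/5) = 2/15.
If it is in locker 3 (prior 1/3): only locker 1 is available, probability 1; weight (1/3)·1 = 1/3.
The weights sum to 7/15.
So P(the prize voucher in locker 3 | the attendant opened locker 1) = (1/3) / (7/15) = 5/7.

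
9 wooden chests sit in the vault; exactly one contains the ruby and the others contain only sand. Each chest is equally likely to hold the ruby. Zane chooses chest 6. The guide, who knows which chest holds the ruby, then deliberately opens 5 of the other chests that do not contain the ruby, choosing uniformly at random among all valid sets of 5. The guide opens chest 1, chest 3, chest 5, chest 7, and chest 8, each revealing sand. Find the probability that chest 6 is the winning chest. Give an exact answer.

1/9

Condition on the true location of the ruby.
If it is in any of chests 1, 3, 5, 7, and 8 (prior 1/9 each): that chest was opened and seen not to hold the prize — ruled out; weight (1/9)·0 = 0 each.
If it is in any of chests 2, 4, and 9 (prior 1/9 each): the guide has 21 equally likely choices, so probability 1/21; weight (1/9)·(1/21) = 1/189 each.
If it is in chest 6 (prior 1/9): the guide has 56 equally likely choices, so probability 1/56; weight (1/9)·(1/56) = 1/504.
The weights sum to 1/56.
So P(the ruby in chest 6 | the guide opened chest 1, chest 3, chest 5, chest 7, and chest 8) = (1/504) / (1/56) = 1/9.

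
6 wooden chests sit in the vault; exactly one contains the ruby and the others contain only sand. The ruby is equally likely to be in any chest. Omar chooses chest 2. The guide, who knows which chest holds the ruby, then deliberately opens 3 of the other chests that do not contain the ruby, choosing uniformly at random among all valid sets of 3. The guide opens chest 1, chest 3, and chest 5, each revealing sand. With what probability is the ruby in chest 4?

5/12

Condition on the true location of the ruby.
If it is in any of chests 1, 3, and 5 (prior 1/6 each): that chest was opened and seen not to hold the prize — ruled out; weight (1/6)·0 = 0 each.
If it is in chest 2 (prior 1/6): the guide has 10 equally likely choices, so probability 1/10; weight (1/6)·(1/10) = 1/60.
If it is in either of chests 4 and 6 (prior 1/6 each): the guide has 4 equally likely choices, so probability 1/4; weight (1/6)·(1/4) = 1/24 each.
The weights sum to 1/10.
So P(the ruby in chest 4 | the guide opened chest 1, chest 3, and chest 5) = (1/24) / (1/10) = 5/12.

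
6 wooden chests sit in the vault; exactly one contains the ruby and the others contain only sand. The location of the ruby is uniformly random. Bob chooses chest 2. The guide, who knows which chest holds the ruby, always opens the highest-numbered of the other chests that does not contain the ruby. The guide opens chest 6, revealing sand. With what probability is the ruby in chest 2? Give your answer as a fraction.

Condition on the true location of the ruby.
If it is in any of chests 1, 2, 3, 4, and 5 (prior 1/6 each): chest 6 is the highest-numbered option available, probability 1; weight (1/6)·1 = 1/6 each.
If it is in chest 6 (prior 1/6): the guide opened chest 6, so this case is ruled out; weight (1/6)·0 = 0.
The weights sum to 5/6.
So P(the ruby in chest 2 | the guide opened chest 6) = (1/6) / (5/6) = 1/5.

1/5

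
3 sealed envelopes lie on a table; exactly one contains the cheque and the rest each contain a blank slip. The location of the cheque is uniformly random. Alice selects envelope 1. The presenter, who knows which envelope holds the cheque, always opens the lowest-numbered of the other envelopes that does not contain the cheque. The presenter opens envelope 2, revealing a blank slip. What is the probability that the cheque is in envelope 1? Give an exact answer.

1/2

Condition on the true location of the cheque.
If it is in either of envelopes 1 and 3 (prior 1/3 each): envelope 2 is the lowest-numbered option available, probability 1; weight (1/3)·1 = 1/3 each.
If it is in envelope 2 (prior 1/3): the presenter opened envelope 2, so this case is ruled out; weight (1/3)·0 = 0.
The weights sum to 2/3.
So P(the cheque in envelope 1 | the presenter opened envelope 2) = (1/3) / (2/3) = 1/2.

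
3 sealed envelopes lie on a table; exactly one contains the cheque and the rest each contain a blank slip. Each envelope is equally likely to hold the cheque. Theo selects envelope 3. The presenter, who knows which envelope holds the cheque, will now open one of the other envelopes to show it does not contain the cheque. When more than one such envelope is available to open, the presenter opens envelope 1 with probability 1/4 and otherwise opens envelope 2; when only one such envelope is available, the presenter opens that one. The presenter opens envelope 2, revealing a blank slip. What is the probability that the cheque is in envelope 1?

4/7

Consider each possible location of the cheque in turn.
If it is in envelope 1 (prior 1/3): only envelope 2 is available, probability 1; weight (1/3)·1 = 1/3.
If it is in envelope 2 (prior 1/3): the presenter opened envelope 2, so this case is ruled out; weight (1/3)·0 = 0.
If it is in envelope 3 (prior 1/3): envelope 1 is available but not opened, probability 3/4; weight (1/3)·(3/4) = 1/4.
The weights sum to 7/12.
So P(the cheque in envelope 1 | the presenter opened envelope 2) = (1/3) / (7/12) = 4/7.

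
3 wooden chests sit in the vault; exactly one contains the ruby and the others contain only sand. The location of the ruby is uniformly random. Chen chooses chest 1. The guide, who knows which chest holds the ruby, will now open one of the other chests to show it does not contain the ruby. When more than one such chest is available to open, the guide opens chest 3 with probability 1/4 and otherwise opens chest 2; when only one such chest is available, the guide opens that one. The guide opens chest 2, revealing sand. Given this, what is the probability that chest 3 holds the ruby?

4/7

Apply Bayes' rule, conditioning on where the ruby actually is.
If it is in chest 1 (prior 1/3): chest 3 is available but not opened, probability 3/4; weight (1/3)·(3/4) = 1/4.
If it is in chest 2 (prior 1/3): the guide opened chest 2, so this case is ruled out; weight (1/3)·0 = 0.
If it is in chest 3 (prior 1/3): only chest 2 is available, probability 1; weight (1/3)·1 = 1/3.
The weights sum to 7/12.
So P(the ruby in chest 3 | the guide opened chest 2) = (1/3) / (7/12) = 4/7.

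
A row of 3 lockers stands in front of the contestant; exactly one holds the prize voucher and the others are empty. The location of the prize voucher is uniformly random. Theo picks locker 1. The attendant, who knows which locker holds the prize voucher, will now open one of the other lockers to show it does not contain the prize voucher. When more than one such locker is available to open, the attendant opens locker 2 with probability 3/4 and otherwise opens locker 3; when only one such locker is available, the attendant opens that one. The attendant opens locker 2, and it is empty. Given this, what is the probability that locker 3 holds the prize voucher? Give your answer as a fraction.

Condition on the true location of the prize voucher.
If it is in locker 1 (prior 1/3): locker 2 is available, opened with probability 3/4; weight (1/3)·(3/4) = 1/4.
If it is in locker 2 (prior 1/3): the attendant opened locker 2, so this case is ruled out; weight (1/3)·0 = 0.
If it is in locker 3 (prior 1/3): only locker 2 is available, probability 1; weight (1/3)·1 = 1/3.
The weights sum to 7/12.
So P(the prize voucher in locker 3 | the attendant opened locker 2) = (1/3) / (7/12) = 4/7.

4/7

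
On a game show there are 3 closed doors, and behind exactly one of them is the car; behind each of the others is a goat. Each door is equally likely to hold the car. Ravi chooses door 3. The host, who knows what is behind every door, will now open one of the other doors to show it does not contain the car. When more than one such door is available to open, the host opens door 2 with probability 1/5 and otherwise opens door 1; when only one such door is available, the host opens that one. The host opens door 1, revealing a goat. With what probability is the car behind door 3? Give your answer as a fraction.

Apply Bayes' rule, conditioning on where the car actually is.
If it is behind door 1 (prior 1/3): the host opened door 1, so this case is ruled out; weight (1/3)·0 = 0.
If it is behind door 2 (prior 1/3): only door 1 is available, probability 1; weight (1/3)·1 = 1/3.
If it is behind door 3 (prior 1/3): door 2 is available but not opened, probability 4/5; weight (1/3)·(4/5) = 4/15.
The weights sum to 3/5.
So P(the car behind door 3 | the host opened door 1) = (4/15) / (3/5) = 4/9.

4/9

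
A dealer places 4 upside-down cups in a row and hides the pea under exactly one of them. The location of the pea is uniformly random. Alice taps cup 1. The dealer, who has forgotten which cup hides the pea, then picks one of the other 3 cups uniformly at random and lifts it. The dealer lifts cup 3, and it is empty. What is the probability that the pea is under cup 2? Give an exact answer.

Because the dealer chose which cup to lift without knowing where the pea is, the choice is independent of the prize location. Learning that cup 3 does not hold the pea simply rules out that one location and leaves the remaining 3 cups still equally likely by symmetry.
So P(the pea under cup 2) = 1/3.

1/3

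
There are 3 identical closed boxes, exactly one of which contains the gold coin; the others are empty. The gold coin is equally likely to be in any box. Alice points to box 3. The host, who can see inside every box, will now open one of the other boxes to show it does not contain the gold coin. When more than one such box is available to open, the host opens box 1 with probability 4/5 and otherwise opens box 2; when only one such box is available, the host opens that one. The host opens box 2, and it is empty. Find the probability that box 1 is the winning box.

5/6

Consider each possible location of the gold coin in turn.
If it is in box 1 (prior 1/3): only box 2 is available, probability 1; weight (1/3)·1 = 1/3.
If it is in box 2 (prior 1/3): the host opened box 2, so this case is ruled out; weight (1/3)·0 = 0.
If it is in box 3 (prior 1/3): box 1 is available but not opened, probability 1/5; weight (1/3)·(1/5) = 1/15.
The weights sum to 2/5.
So P(the gold coin in box 1 | the host opened box 2) = (1/3) / (2/5) = 5/6.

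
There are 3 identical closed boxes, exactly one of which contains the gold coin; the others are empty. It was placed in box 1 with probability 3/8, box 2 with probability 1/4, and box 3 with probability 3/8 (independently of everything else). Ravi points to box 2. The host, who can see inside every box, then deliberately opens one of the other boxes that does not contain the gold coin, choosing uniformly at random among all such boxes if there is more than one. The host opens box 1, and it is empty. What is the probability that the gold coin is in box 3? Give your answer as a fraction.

3/4

Apply Bayes' rule, conditioning on where the gold coin actually is.
If it is in box 1 (prior 3/8): the host opened box 1, so this case is ruled out; weight (3/8)·0 = 0.
If it is in box 2 (prior 1/4): the host has 2 equally likely choices, so probability 1/2; weight (1/4)·(1/2) = 1/8.
If it is in box 3 (prior 3/8): the host has no choice, probability 1; weight (3/8)·1 = 3/8.
The weights sum to 1/2.
So P(the gold coin in box 3 | the host opened box 1) = (3/8) / (1/2) = 3/4.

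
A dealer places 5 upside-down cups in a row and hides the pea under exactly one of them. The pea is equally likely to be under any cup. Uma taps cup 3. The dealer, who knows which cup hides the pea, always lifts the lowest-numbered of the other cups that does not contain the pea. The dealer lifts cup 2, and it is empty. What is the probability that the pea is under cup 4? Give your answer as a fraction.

0

Apply Bayes' rule, conditioning on where the pea actually is.
If it is under cup 1 (prior 1/5): cup 2 is the lowest-numbered option available, probability 1; weight (1/5)·1 = 1/5.
If it is under cup 2 (prior 1/5): the dealer opened cup 2, so this case is ruled out; weight (1/5)·0 = 0.
If it is under any of cups 3, 4, and 5 (prior 1/5 each): the dealer would have opened cup 1 instead, probability 0; weight (1/5)·0 = 0 each.
The weights sum to 1/5.
So P(the pea under cup 4 | the dealer opened cup 2) = 0 / (1/5) = 0.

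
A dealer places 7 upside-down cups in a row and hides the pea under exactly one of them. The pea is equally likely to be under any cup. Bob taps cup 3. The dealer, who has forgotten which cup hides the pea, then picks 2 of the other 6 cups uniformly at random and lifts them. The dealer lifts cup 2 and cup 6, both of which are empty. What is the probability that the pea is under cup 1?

1/5

Apply Bayes' rule, conditioning on where the pea actually is.
If it is under any of cups 1, 3, 4, 5, and 7 (prior 1/7 each): the dealer picks exactly this set with probability 1/15 regardless, and none is the prize; weight (1/7)·(1/15) = 1/105 each.
If it is under either of cups 2 and 6 (prior 1/7 each): that cup was opened and seen not to hold the prize — ruled out; weight (1/7)·0 = 0 each.
The weights sum to 1/21.
So P(the pea under cup 1 | the dealer opened cup 2 and cup 6) = (1/105) / (1/21) = 1/5.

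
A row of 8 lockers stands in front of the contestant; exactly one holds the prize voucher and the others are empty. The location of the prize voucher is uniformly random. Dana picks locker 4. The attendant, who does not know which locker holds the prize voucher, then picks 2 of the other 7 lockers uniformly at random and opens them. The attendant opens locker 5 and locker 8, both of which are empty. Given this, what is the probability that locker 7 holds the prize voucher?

1/6

Because the attendant chose which lockers to open without knowing where the prize voucher is, the choice is independent of the prize location. Learning that none of the 2 opened lockers holds the prize voucher simply rules out those 2 locations and leaves the remaining 6 lockers still equally likely by symmetry.
So P(the prize voucher in locker 7) = 1/6.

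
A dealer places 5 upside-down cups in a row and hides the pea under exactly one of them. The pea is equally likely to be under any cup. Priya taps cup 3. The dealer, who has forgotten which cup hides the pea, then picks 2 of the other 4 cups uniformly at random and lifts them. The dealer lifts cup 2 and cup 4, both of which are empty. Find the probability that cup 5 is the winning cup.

1/3

Because the dealer chose which cups to lift without knowing where the pea is, the choice is independent of the prize location. Learning that none of the 2 opened cups holds the pea simply rules out those 2 locations and leaves the remaining 3 cups still equally likely by symmetry.
So P(the pea under cup 5) = 1/3.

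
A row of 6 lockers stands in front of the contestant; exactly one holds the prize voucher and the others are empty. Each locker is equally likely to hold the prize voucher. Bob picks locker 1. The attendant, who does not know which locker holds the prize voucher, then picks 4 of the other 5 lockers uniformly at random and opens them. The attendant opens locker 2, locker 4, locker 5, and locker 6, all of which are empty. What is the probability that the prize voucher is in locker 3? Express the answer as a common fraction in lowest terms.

1/2

Condition on the true location of the prize voucher.
If it is in either of lockers 1 and 3 (prior 1/6 each): the attendant picks exactly this set with probability 1/5 regardless, and none is the prize; weight (1/6)·(1/5) = 1/30 each.
If it is in any of lockers 2, 4, 5, and 6 (prior 1/6 each): that locker was opened and seen not to hold the prize — ruled out; weight (1/6)·0 = 0 each.
The weights sum to 1/15.
So P(the prize voucher in locker 3 | the attendant opened locker 2, locker 4, locker 5, and locker 6) = (1/30) / (1/15) = 1/2.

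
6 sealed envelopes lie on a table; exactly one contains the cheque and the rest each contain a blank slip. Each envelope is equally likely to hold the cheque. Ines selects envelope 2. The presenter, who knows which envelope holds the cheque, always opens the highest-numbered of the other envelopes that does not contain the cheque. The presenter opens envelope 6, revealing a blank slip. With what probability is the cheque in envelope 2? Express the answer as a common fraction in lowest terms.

1/5

Condition on the true location of the cheque.
If it is in any of envelopes 1, 2, 3, 4, and 5 (prior 1/6 each): envelope 6 is the highest-numbered option available, probability 1; weight (1/6)·1 = 1/6 each.
If it is in envelope 6 (prior 1/6): the presenter opened envelope 6, so this case is ruled out; weight (1/6)·0 = 0.
The weights sum to 5/6.
So P(the cheque in envelope 2 | the presenter opened envelope 6) = (1/6) / (5/6) = 1/5.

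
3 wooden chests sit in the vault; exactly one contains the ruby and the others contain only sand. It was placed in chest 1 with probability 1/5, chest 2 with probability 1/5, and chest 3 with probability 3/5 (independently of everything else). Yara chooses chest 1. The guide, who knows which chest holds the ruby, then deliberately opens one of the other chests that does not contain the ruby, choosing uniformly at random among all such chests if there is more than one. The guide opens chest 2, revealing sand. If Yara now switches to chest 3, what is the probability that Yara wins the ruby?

6/7

Consider each possible location of the ruby in turn.
If it is in chest 1 (prior 1/5): the guide has 2 equally likely choices, so probability 1/2; weight (1/5)·(1/2) = 1/10.
If it is in chest 2 (prior 1/5): the guide opened chest 2, so this case is ruled out; weight (1/5)·0 = 0.
If it is in chest 3 (prior 3/5): the guide has no choice, probability 1; weight (3/5)·1 = 3/5.
The weights sum to 7/10.
So P(the ruby in chest 3 | the guide opened chest 2) = (3/5) / (7/10) = 6/7.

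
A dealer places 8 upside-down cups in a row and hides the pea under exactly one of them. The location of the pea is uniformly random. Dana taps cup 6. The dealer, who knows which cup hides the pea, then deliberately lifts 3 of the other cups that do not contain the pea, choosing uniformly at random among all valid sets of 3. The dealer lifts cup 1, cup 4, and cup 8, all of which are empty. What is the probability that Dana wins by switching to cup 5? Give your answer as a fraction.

Consider each possible location of the pea in turn.
If it is under any of cups 1, 4, and 8 (prior 1/8 each): that cup was opened and seen not to hold the prize — ruled out; weight (1/8)·0 = 0 each.
If it is under any of cups 2, 3, 5, and 7 (prior 1/8 each): the dealer has 20 equally likely choices, so probability 1/20; weight (1/8)·(1/20) = 1/160 each.
If it is under cup 6 (prior 1/8): the dealer has 35 equally likely choices, so probability 1/35; weight (1/8)·(1/35) = 1/280.
The weights sum to 1/35.
So P(the pea under cup 5 | the dealer opened cup 1, cup 4, and cup 8) = (1/160) / (1/35) = 7/32.

7/32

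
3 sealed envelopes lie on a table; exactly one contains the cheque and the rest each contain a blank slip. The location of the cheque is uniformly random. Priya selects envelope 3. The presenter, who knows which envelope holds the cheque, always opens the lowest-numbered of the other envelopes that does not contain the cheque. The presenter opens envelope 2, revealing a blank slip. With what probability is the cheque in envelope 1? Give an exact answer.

Condition on the true location of the cheque.
If it is in envelope 1 (prior 1/3): envelope 2 is the lowest-numbered option available, probability 1; weight (1/3)·1 = 1/3.
If it is in envelope 2 (prior 1/3): the presenter opened envelope 2, so this case is ruled out; weight (1/3)·0 = 0.
If it is in envelope 3 (prior 1/3): the presenter would have opened envelope 1 instead, probability 0; weight (1/3)·0 = 0.
The weights sum to 1/3.
So P(the cheque in envelope 1 | the presenter opened envelope 2) = (1/3) / (1/3) = 1.

1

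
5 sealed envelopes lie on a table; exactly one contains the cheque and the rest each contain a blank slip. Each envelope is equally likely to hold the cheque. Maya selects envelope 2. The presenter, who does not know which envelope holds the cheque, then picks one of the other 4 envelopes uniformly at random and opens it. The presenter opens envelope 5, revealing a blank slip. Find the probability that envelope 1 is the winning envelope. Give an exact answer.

Condition on the true location of the cheque.
If it is in any of envelopes 1, 2, 3, and 4 (prior 1/5 each): the presenter picks envelope 5 with probability 1/4 regardless, and it is not the prize; weight (1/5)·(1/4) = 1/20 each.
If it is in envelope 5 (prior 1/5): the presenter opened envelope 5, so this case is ruled out; weight (1/5)·0 = 0.
The weights sum to 1/5.
So P(the cheque in envelope 1 | the presenter opened envelope 5) = (1/20) / (1/5) = 1/4.

1/4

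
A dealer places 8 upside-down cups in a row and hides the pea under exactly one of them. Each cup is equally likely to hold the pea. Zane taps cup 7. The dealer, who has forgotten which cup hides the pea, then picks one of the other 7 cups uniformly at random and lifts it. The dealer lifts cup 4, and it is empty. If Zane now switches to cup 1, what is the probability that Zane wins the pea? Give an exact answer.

1/7

Apply Bayes' rule, conditioning on where the pea actually is.
If it is under any of cups 1, 2, 3, 5, 6, 7, and 8 (prior 1/8 each): the dealer picks cup 4 with probability 1/7 regardless, and it is not the prize; weight (1/8)·(1/7) = 1/56 each.
If it is under cup 4 (prior 1/8): the dealer opened cup 4, so this case is ruled out; weight (1/8)·0 = 0.
The weights sum to 1/8.
So P(the pea under cup 1 | the dealer opened cup 4) = (1/56) / (1/8) = 1/7.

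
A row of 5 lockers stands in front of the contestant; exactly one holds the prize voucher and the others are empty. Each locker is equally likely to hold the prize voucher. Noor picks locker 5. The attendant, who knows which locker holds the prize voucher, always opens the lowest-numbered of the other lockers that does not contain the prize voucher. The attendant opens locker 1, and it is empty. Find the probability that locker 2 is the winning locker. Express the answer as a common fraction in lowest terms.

Consider each possible location of the prize voucher in turn.
If it is in locker 1 (prior 1/5): the attendant opened locker 1, so this case is ruled out; weight (1/5)·0 = 0.
If it is in any of lockers 2, 3, 4, and 5 (prior 1/5 each): locker 1 is the lowest-numbered option available, probability 1; weight (1/5)·1 = 1/5 each.
The weights sum to 4/5.
So P(the prize voucher in locker 2 | the attendant opened locker 1) = (1/5) / (4/5) = 1/4.

1/4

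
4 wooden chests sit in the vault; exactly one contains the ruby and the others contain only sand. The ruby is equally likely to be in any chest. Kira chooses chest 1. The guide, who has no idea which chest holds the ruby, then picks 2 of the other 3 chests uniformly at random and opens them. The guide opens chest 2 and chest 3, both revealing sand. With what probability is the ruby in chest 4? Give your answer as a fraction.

Because the guide chose which chests to open without knowing where the ruby is, the choice is independent of the prize location. Learning that none of the 2 opened chests holds the ruby simply rules out those 2 locations and leaves the remaining 2 chests still equally likely by symmetry.
So P(the ruby in chest 4) = 1/2.

1/2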